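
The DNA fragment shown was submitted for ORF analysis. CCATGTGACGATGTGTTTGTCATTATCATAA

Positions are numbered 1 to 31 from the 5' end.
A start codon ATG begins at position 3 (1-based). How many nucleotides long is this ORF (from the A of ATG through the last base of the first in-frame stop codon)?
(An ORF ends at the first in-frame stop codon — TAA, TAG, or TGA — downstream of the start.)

Codons from position 3: ATG (3–5), TGA (6–8).
TGA is the first in-frame stop; ORF spans 3–8, 6 nucleotides.

6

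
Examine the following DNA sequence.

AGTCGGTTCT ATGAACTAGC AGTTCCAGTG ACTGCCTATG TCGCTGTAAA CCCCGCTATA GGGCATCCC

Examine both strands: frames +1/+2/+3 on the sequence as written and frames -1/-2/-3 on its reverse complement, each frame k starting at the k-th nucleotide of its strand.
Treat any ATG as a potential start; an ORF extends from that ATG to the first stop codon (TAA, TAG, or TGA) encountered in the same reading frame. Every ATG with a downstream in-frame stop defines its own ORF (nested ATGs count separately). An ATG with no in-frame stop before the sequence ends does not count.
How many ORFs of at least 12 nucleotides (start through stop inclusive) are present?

2

Reverse complement (5'→3'): GGGATGCCCTATAGCGGGGTTTACAGCGACATAGGCAGTCACTGGAACTGCTAGTTCATAGAACCGACT
Frame +1: AGT CGG TTC TAT GAA CTA GCA GTT CCA GTG ACT GCC TAT GTC GCT GTA AAC CCC GCT ATA GGG CAT CCC — no ATG→stop ORF.
Frame +2: GTC GGT TCT ATG AAC TAG CAG TTC CAG TGA CTG CCT ATG TCG CTG TAA ACC CCG CTA TAG GGC ATC — ATG at 11, stop TAG at 17 → 9 nt; ATG at 38, stop TAA at 47 → 12 nt.
Frame +3: TCG GTT CTA TGA ACT AGC AGT TCC AGT GAC TGC CTA TGT CGC TGT AAA CCC CGC TAT AGG GCA TCC — no ATG→stop ORF.
Frame -1: GGG ATG CCC TAT AGC GGG GTT TAC AGC GAC ATA GGC AGT CAC TGG AAC TGC TAG TTC ATA GAA CCG ACT — ATG at 4, stop TAG at 52 → 51 nt.
Frame -2: GGA TGC CCT ATA GCG GGG TTT ACA GCG ACA TAG GCA GTC ACT GGA ACT GCT AGT TCA TAG AAC CGA — no ATG→stop ORF.
Frame -3: GAT GCC CTA TAG CGG GGT TTA CAG CGA CAT AGG CAG TCA CTG GAA CTG CTA GTT CAT AGA ACC GAC — no ATG→stop ORF.
ORFs ≥ 12 nucleotides: frame +2 38–49 (12 nucleotides), frame -1 4–54 (51 nucleotides). Count = 2.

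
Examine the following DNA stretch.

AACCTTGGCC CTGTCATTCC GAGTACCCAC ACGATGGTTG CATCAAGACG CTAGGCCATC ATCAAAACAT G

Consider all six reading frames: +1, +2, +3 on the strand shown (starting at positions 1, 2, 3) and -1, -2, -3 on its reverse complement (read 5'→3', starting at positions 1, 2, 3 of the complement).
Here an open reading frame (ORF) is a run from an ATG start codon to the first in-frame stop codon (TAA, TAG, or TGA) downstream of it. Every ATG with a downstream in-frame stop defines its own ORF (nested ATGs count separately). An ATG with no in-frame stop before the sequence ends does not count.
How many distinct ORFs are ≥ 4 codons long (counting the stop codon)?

Reverse complement (5'→3'): CATGTTTTGATGATGGCCTAGCGTCTTGATGCAACCATCGTGTGGGTACTCGGAATGACAGGGCCAAGGTT
Frame +1: AAC CTT GGC CCT GTC ATT CCG AGT ACC CAC ACG ATG GTT GCA TCA AGA CGC TAG GCC ATC ATC AAA ACA — ATG at 34, stop TAG at 52 → 21 nt.
Frame +2: ACC TTG GCC CTG TCA TTC CGA GTA CCC ACA CGA TGG TTG CAT CAA GAC GCT AGG CCA TCA TCA AAA CAT — no ATG→stop ORF.
Frame +3: CCT TGG CCC TGT CAT TCC GAG TAC CCA CAC GAT GGT TGC ATC AAG ACG CTA GGC CAT CAT CAA AAC ATG — no ATG→stop ORF.
Frame -1: CAT GTT TTG ATG ATG GCC TAG CGT CTT GAT GCA ACC ATC GTG TGG GTA CTC GGA ATG ACA GGG CCA AGG — ATG at 10, stop TAG at 19 → 12 nt; ATG at 13, stop TAG at 19 → 9 nt.
Frame -2: ATG TTT TGA TGA TGG CCT AGC GTC TTG ATG CAA CCA TCG TGT GGG TAC TCG GAA TGA CAG GGC CAA GGT — ATG at 2, stop TGA at 8 → 9 nt; ATG at 29, stop TGA at 56 → 30 nt.
Frame -3: TGT TTT GAT GAT GGC CTA GCG TCT TGA TGC AAC CAT CGT GTG GGT ACT CGG AAT GAC AGG GCC AAG GTT — no ATG→stop ORF.
ORFs ≥ 4 codons: frame +1 34–54 (7 codons), frame -1 10–21 (4 codons), frame -2 29–58 (10 codons). Count = 3.

3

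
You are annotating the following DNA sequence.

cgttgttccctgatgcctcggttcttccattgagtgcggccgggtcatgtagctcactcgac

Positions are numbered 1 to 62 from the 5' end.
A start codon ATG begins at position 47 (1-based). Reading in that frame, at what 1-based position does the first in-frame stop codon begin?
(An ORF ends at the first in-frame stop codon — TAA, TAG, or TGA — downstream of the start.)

Codons from position 47: ATG (47–49), TAG (50–52).
TAG is a stop codon; it begins at position 50.

50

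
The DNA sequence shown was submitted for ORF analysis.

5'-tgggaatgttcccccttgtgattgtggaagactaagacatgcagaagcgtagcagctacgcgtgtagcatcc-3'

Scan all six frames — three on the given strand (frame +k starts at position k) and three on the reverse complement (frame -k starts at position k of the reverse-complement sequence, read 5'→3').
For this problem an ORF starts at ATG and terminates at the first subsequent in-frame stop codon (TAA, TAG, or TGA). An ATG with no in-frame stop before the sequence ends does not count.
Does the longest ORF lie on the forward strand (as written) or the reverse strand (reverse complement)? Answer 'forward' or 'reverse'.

forward

Reverse complement (5'→3'): GGATGCTACACGCGTAGCTGCTACGCTTCTGCATGTCTTAGTCTTCCACAATCACAAGGGGGAACATTCCCA
Frame +1: TGG GAA TGT TCC CCC TTG TGA TTG TGG AAG ACT AAG ACA TGC AGA AGC GTA GCA GCT ACG CGT GTA GCA TCC — no ATG→stop ORF.
Frame +2: GGG AAT GTT CCC CCT TGT GAT TGT GGA AGA CTA AGA CAT GCA GAA GCG TAG CAG CTA CGC GTG TAG CAT — no ATG→stop ORF.
Frame +3: GGA ATG TTC CCC CTT GTG ATT GTG GAA GAC TAA GAC ATG CAG AAG CGT AGC AGC TAC GCG TGT AGC ATC — ATG at 6, stop TAA at 33 → 30 nt.
Frame -1: GGA TGC TAC ACG CGT AGC TGC TAC GCT TCT GCA TGT CTT AGT CTT CCA CAA TCA CAA GGG GGA ACA TTC CCA — no ATG→stop ORF.
Frame -2: GAT GCT ACA CGC GTA GCT GCT ACG CTT CTG CAT GTC TTA GTC TTC CAC AAT CAC AAG GGG GAA CAT TCC — no ATG→stop ORF.
Frame -3: ATG CTA CAC GCG TAG CTG CTA CGC TTC TGC ATG TCT TAG TCT TCC ACA ATC ACA AGG GGG AAC ATT CCC — ATG at 3, stop TAG at 15 → 15 nt; ATG at 33, stop TAG at 39 → 9 nt.
Forward-strand max 30 nt; reverse-strand max 15 nt. The forward strand has the longer ORF.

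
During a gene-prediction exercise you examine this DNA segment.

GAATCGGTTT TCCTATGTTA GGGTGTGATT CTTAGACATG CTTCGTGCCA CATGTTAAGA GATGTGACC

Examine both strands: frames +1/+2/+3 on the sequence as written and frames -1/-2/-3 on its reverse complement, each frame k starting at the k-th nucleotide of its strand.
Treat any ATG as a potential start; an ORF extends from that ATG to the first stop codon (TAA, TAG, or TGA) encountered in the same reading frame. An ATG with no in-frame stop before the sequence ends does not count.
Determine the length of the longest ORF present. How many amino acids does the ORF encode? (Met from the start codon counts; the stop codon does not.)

11

Reverse complement (5'→3'): GGTCACATCTCTTAACATGTGGCACGAAGCATGTCTAAGAATCACACCCTAACATAGGAAAACCGATTC
Frame +1: GAA TCG GTT TTC CTA TGT TAG GGT GTG ATT CTT AGA CAT GCT TCG TGC CAC ATG TTA AGA GAT GTG ACC — no ATG→stop ORF.
Frame +2: AAT CGG TTT TCC TAT GTT AGG GTG TGA TTC TTA GAC ATG CTT CGT GCC ACA TGT TAA GAG ATG TGA — ATG at 38, stop TAA at 56 → 21 nt; ATG at 62, stop TGA at 65 → 6 nt.
Frame +3: ATC GGT TTT CCT ATG TTA GGG TGT GAT TCT TAG ACA TGC TTC GTG CCA CAT GTT AAG AGA TGT GAC — ATG at 15, stop TAG at 33 → 21 nt.
Frame -1: GGT CAC ATC TCT TAA CAT GTG GCA CGA AGC ATG TCT AAG AAT CAC ACC CTA ACA TAG GAA AAC CGA TTC — ATG at 31, stop TAG at 55 → 27 nt.
Frame -2: GTC ACA TCT CTT AAC ATG TGG CAC GAA GCA TGT CTA AGA ATC ACA CCC TAA CAT AGG AAA ACC GAT — ATG at 17, stop TAA at 50 → 36 nt.
Frame -3: TCA CAT CTC TTA ACA TGT GGC ACG AAG CAT GTC TAA GAA TCA CAC CCT AAC ATA GGA AAA CCG ATT — no ATG→stop ORF.
Longest: frame -2, positions 17–52, 36 nt = 12 codons = 11 aa. → 11 amino acids.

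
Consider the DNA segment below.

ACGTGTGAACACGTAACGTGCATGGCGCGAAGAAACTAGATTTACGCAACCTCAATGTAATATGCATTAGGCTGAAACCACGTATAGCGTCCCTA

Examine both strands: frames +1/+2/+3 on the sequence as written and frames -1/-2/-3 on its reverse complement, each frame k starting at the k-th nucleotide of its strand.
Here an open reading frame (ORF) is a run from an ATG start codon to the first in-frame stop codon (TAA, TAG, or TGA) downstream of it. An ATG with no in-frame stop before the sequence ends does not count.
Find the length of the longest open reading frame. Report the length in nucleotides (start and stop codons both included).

18

Reverse complement (5'→3'): TAGGGACGCTATACGTGGTTTCAGCCTAATGCATATTACATTGAGGTTGCGTAAATCTAGTTTCTTCGCGCCATGCACGTTACGTGTTCACACGT
Frame +1: ACG TGT GAA CAC GTA ACG TGC ATG GCG CGA AGA AAC TAG ATT TAC GCA ACC TCA ATG TAA TAT GCA TTA GGC TGA AAC CAC GTA TAG CGT CCC — ATG at 22, stop TAG at 37 → 18 nt; ATG at 55, stop TAA at 58 → 6 nt.
Frame +2: CGT GTG AAC ACG TAA CGT GCA TGG CGC GAA GAA ACT AGA TTT ACG CAA CCT CAA TGT AAT ATG CAT TAG GCT GAA ACC ACG TAT AGC GTC CCT — ATG at 62, stop TAG at 68 → 9 nt.
Frame +3: GTG TGA ACA CGT AAC GTG CAT GGC GCG AAG AAA CTA GAT TTA CGC AAC CTC AAT GTA ATA TGC ATT AGG CTG AAA CCA CGT ATA GCG TCC CTA — no ATG→stop ORF.
Frame -1: TAG GGA CGC TAT ACG TGG TTT CAG CCT AAT GCA TAT TAC ATT GAG GTT GCG TAA ATC TAG TTT CTT CGC GCC ATG CAC GTT ACG TGT TCA CAC — no ATG→stop ORF.
Frame -2: AGG GAC GCT ATA CGT GGT TTC AGC CTA ATG CAT ATT ACA TTG AGG TTG CGT AAA TCT AGT TTC TTC GCG CCA TGC ACG TTA CGT GTT CAC ACG — no ATG→stop ORF.
Frame -3: GGG ACG CTA TAC GTG GTT TCA GCC TAA TGC ATA TTA CAT TGA GGT TGC GTA AAT CTA GTT TCT TCG CGC CAT GCA CGT TAC GTG TTC ACA CGT — no ATG→stop ORF.
Longest: frame +1, positions 22–39, 18 nt = 6 codons = 5 aa. → 18 nucleotides.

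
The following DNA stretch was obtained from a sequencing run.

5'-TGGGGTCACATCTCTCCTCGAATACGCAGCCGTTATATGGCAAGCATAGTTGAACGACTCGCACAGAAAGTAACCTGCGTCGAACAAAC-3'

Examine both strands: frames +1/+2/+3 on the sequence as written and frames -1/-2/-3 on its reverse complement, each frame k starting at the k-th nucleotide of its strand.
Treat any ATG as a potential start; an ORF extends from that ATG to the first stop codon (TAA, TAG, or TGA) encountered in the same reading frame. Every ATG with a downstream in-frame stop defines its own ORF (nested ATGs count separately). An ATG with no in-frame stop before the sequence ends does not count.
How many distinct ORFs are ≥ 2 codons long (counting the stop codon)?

Reverse complement (5'→3'): GTTTGTTCGACGCAGGTTACTTTCTGTGCGAGTCGTTCAACTATGCTTGCCATATAACGGCTGCGTATTCGAGGAGAGATGTGACCCCA
Frame +1: TGG GGT CAC ATC TCT CCT CGA ATA CGC AGC CGT TAT ATG GCA AGC ATA GTT GAA CGA CTC GCA CAG AAA GTA ACC TGC GTC GAA CAA — no ATG→stop ORF.
Frame +2: GGG GTC ACA TCT CTC CTC GAA TAC GCA GCC GTT ATA TGG CAA GCA TAG TTG AAC GAC TCG CAC AGA AAG TAA CCT GCG TCG AAC AAA — no ATG→stop ORF.
Frame +3: GGG TCA CAT CTC TCC TCG AAT ACG CAG CCG TTA TAT GGC AAG CAT AGT TGA ACG ACT CGC ACA GAA AGT AAC CTG CGT CGA ACA AAC — no ATG→stop ORF.
Frame -1: GTT TGT TCG ACG CAG GTT ACT TTC TGT GCG AGT CGT TCA ACT ATG CTT GCC ATA TAA CGG CTG CGT ATT CGA GGA GAG ATG TGA CCC — ATG at 43, stop TAA at 55 → 15 nt; ATG at 79, stop TGA at 82 → 6 nt.
Frame -2: TTT GTT CGA CGC AGG TTA CTT TCT GTG CGA GTC GTT CAA CTA TGC TTG CCA TAT AAC GGC TGC GTA TTC GAG GAG AGA TGT GAC CCC — no ATG→stop ORF.
Frame -3: TTG TTC GAC GCA GGT TAC TTT CTG TGC GAG TCG TTC AAC TAT GCT TGC CAT ATA ACG GCT GCG TAT TCG AGG AGA GAT GTG ACC CCA — no ATG→stop ORF.
ORFs ≥ 2 codons: frame -1 43–57 (5 codons), frame -1 79–84 (2 codons). Count = 2.

2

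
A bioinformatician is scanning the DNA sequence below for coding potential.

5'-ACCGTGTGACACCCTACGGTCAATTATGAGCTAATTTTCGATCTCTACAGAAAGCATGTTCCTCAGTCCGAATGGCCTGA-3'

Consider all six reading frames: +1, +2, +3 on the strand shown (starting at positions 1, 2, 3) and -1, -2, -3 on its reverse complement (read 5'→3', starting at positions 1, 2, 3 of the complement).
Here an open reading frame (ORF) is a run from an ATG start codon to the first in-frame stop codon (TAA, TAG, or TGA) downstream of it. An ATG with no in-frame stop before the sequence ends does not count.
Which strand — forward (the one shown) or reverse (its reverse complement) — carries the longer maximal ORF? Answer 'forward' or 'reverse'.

Reverse complement (5'→3'): TCAGGCCATTCGGACTGAGGAACATGCTTTCTGTAGAGATCGAAAATTAGCTCATAATTGACCGTAGGGTGTCACACGGT
Frame +1: ACC GTG TGA CAC CCT ACG GTC AAT TAT GAG CTA ATT TTC GAT CTC TAC AGA AAG CAT GTT CCT CAG TCC GAA TGG CCT — no ATG→stop ORF.
Frame +2: CCG TGT GAC ACC CTA CGG TCA ATT ATG AGC TAA TTT TCG ATC TCT ACA GAA AGC ATG TTC CTC AGT CCG AAT GGC CTG — ATG at 26, stop TAA at 32 → 9 nt.
Frame +3: CGT GTG ACA CCC TAC GGT CAA TTA TGA GCT AAT TTT CGA TCT CTA CAG AAA GCA TGT TCC TCA GTC CGA ATG GCC TGA — ATG at 72, stop TGA at 78 → 9 nt.
Frame -1: TCA GGC CAT TCG GAC TGA GGA ACA TGC TTT CTG TAG AGA TCG AAA ATT AGC TCA TAA TTG ACC GTA GGG TGT CAC ACG — no ATG→stop ORF.
Frame -2: CAG GCC ATT CGG ACT GAG GAA CAT GCT TTC TGT AGA GAT CGA AAA TTA GCT CAT AAT TGA CCG TAG GGT GTC ACA CGG — no ATG→stop ORF.
Frame -3: AGG CCA TTC GGA CTG AGG AAC ATG CTT TCT GTA GAG ATC GAA AAT TAG CTC ATA ATT GAC CGT AGG GTG TCA CAC GGT — ATG at 24, stop TAG at 48 → 27 nt.
Forward-strand max 9 nt; reverse-strand max 27 nt. The reverse strand has the longer ORF.

reverse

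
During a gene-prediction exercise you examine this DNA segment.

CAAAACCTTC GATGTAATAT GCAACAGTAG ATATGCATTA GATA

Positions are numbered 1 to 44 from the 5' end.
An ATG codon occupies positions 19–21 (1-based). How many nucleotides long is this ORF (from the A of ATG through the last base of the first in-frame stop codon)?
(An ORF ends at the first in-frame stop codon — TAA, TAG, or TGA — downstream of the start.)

12

Codons from position 19: ATG (19–21), CAA (22–24), CAG (25–27), TAG (28–30).
TAG is the first in-frame stop; ORF spans 19–30, 12 nucleotides.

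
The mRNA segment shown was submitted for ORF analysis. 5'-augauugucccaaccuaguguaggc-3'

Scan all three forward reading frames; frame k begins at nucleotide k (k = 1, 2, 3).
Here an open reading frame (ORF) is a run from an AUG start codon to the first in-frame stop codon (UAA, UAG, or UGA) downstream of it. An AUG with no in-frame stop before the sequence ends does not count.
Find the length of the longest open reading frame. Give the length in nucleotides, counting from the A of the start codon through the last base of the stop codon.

18

Frame 1: AUG AUU GUC CCA ACC UAG UGU AGG — AUG at 1, stop UAG at 16 → 18 nt.
Frame 2: UGA UUG UCC CAA CCU AGU GUA GGC — no AUG→stop ORF.
Frame 3: GAU UGU CCC AAC CUA GUG UAG — no AUG→stop ORF.
Longest: frame 1, positions 1–18, 18 nt = 6 codons = 5 aa. → 18 nucleotides.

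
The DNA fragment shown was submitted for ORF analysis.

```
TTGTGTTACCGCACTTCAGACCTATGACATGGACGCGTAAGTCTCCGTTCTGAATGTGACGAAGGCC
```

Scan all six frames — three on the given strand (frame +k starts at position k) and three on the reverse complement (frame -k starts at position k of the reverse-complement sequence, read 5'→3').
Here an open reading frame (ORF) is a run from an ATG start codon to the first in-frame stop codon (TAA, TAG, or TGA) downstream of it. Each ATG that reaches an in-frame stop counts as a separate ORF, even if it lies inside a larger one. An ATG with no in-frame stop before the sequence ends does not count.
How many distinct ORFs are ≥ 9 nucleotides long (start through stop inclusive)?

Reverse complement (5'→3'): GGCCTTCGTCACATTCAGAACGGAGACTTACGCGTCCATGTCATAGGTCTGAAGTGCGGTAACACAA
Frame +1: TTG TGT TAC CGC ACT TCA GAC CTA TGA CAT GGA CGC GTA AGT CTC CGT TCT GAA TGT GAC GAA GGC — no ATG→stop ORF.
Frame +2: TGT GTT ACC GCA CTT CAG ACC TAT GAC ATG GAC GCG TAA GTC TCC GTT CTG AAT GTG ACG AAG GCC — ATG at 29, stop TAA at 38 → 12 nt.
Frame +3: GTG TTA CCG CAC TTC AGA CCT ATG ACA TGG ACG CGT AAG TCT CCG TTC TGA ATG TGA CGA AGG — ATG at 24, stop TGA at 51 → 30 nt; ATG at 54, stop TGA at 57 → 6 nt.
Frame -1: GGC CTT CGT CAC ATT CAG AAC GGA GAC TTA CGC GTC CAT GTC ATA GGT CTG AAG TGC GGT AAC ACA — no ATG→stop ORF.
Frame -2: GCC TTC GTC ACA TTC AGA ACG GAG ACT TAC GCG TCC ATG TCA TAG GTC TGA AGT GCG GTA ACA CAA — ATG at 38, stop TAG at 44 → 9 nt.
Frame -3: CCT TCG TCA CAT TCA GAA CGG AGA CTT ACG CGT CCA TGT CAT AGG TCT GAA GTG CGG TAA CAC — no ATG→stop ORF.
ORFs ≥ 9 nucleotides: frame +2 29–40 (12 nucleotides), frame +3 24–53 (30 nucleotides), frame -2 38–46 (9 nucleotides). Count = 3.

3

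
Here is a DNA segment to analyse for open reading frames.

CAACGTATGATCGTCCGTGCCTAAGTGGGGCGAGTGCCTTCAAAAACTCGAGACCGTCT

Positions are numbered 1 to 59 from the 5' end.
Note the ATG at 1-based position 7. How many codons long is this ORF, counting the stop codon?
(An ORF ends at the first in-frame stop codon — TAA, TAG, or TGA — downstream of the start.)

6

Codons from position 7: ATG (7–9), ATC (10–12), GTC (13–15), CGT (16–18), GCC (19–21), TAA (22–24).
TAA is the first in-frame stop; that's 6 codons including the stop.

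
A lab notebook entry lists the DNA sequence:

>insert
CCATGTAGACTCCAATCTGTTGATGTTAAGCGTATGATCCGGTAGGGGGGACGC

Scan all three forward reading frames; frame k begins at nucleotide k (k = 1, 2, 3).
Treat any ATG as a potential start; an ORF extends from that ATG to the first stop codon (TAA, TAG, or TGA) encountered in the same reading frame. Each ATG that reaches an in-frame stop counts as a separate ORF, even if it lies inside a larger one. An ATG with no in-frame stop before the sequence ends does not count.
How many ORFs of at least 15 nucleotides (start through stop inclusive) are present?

1

Frame 1: CCA TGT AGA CTC CAA TCT GTT GAT GTT AAG CGT ATG ATC CGG TAG GGG GGA CGC — ATG at 34, stop TAG at 43 → 12 nt.
Frame 2: CAT GTA GAC TCC AAT CTG TTG ATG TTA AGC GTA TGA TCC GGT AGG GGG GAC — ATG at 23, stop TGA at 35 → 15 nt.
Frame 3: ATG TAG ACT CCA ATC TGT TGA TGT TAA GCG TAT GAT CCG GTA GGG GGG ACG — ATG at 3, stop TAG at 6 → 6 nt.
ORFs ≥ 15 nucleotides: frame 2 23–37 (15 nucleotides). Count = 1.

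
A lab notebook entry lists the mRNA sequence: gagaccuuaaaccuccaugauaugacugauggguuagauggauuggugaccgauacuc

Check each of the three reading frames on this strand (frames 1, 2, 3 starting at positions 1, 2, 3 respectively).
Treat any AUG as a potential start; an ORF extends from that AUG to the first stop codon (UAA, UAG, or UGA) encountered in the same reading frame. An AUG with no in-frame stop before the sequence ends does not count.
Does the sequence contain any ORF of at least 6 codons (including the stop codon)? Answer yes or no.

Frame 1: GAG ACC UUA AAC CUC CAU GAU AUG ACU GAU GGG UUA GAU GGA UUG GUG ACC GAU ACU — no AUG→stop ORF.
Frame 2: AGA CCU UAA ACC UCC AUG AUA UGA CUG AUG GGU UAG AUG GAU UGG UGA CCG AUA CUC — AUG at 17, stop UGA at 23 → 9 nt; AUG at 29, stop UAG at 35 → 9 nt; AUG at 38, stop UGA at 47 → 12 nt.
Frame 3: GAC CUU AAA CCU CCA UGA UAU GAC UGA UGG GUU AGA UGG AUU GGU GAC CGA UAC — no AUG→stop ORF.
Largest ORF found is 4 codons < 6, so no.

no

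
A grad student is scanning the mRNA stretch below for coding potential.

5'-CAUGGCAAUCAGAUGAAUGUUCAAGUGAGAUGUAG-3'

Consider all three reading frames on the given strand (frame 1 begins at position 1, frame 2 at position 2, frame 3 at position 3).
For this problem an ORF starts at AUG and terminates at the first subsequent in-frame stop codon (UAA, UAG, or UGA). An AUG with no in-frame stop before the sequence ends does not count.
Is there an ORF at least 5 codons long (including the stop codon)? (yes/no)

Frame 1: CAU GGC AAU CAG AUG AAU GUU CAA GUG AGA UGU — no AUG→stop ORF.
Frame 2: AUG GCA AUC AGA UGA AUG UUC AAG UGA GAU GUA — AUG at 2, stop UGA at 14 → 15 nt; AUG at 17, stop UGA at 26 → 12 nt.
Frame 3: UGG CAA UCA GAU GAA UGU UCA AGU GAG AUG UAG — AUG at 30, stop UAG at 33 → 6 nt.
Frame 2 has an ORF of 5 codons (positions 2–16) ≥ 5, so yes.

yes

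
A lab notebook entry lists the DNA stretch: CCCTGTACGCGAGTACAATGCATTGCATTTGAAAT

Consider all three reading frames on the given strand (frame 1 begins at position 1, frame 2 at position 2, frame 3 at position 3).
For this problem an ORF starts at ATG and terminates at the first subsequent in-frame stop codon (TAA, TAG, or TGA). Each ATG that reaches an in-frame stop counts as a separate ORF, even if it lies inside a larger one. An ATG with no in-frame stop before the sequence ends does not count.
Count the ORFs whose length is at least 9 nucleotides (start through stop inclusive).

Frame 1: CCC TGT ACG CGA GTA CAA TGC ATT GCA TTT GAA — no ATG→stop ORF.
Frame 2: CCT GTA CGC GAG TAC AAT GCA TTG CAT TTG AAA — no ATG→stop ORF.
Frame 3: CTG TAC GCG AGT ACA ATG CAT TGC ATT TGA AAT — ATG at 18, stop TGA at 30 → 15 nt.
ORFs ≥ 9 nucleotides: frame 3 18–32 (15 nucleotides). Count = 1.

1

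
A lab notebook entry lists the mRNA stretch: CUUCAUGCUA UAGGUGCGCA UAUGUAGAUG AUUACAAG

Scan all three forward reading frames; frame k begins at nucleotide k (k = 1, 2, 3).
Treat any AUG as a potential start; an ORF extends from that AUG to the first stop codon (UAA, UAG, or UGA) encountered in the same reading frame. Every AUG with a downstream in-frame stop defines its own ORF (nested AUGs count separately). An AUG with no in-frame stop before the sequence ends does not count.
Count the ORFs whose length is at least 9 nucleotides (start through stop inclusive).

1

Frame 1: CUU CAU GCU AUA GGU GCG CAU AUG UAG AUG AUU ACA — AUG at 22, stop UAG at 25 → 6 nt.
Frame 2: UUC AUG CUA UAG GUG CGC AUA UGU AGA UGA UUA CAA — AUG at 5, stop UAG at 11 → 9 nt.
Frame 3: UCA UGC UAU AGG UGC GCA UAU GUA GAU GAU UAC AAG — no AUG→stop ORF.
ORFs ≥ 9 nucleotides: frame 2 5–13 (9 nucleotides). Count = 1.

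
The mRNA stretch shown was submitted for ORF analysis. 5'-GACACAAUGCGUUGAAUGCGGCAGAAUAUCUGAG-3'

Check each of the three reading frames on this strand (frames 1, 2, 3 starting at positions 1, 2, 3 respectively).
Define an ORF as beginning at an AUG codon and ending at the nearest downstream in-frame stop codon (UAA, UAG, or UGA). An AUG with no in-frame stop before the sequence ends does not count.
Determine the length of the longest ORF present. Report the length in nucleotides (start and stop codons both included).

18

Frame 1: GAC ACA AUG CGU UGA AUG CGG CAG AAU AUC UGA — AUG at 7, stop UGA at 13 → 9 nt; AUG at 16, stop UGA at 31 → 18 nt.
Frame 2: ACA CAA UGC GUU GAA UGC GGC AGA AUA UCU GAG — no AUG→stop ORF.
Frame 3: CAC AAU GCG UUG AAU GCG GCA GAA UAU CUG — no AUG→stop ORF.
Longest: frame 1, positions 16–33, 18 nt = 6 codons = 5 aa. → 18 nucleotides.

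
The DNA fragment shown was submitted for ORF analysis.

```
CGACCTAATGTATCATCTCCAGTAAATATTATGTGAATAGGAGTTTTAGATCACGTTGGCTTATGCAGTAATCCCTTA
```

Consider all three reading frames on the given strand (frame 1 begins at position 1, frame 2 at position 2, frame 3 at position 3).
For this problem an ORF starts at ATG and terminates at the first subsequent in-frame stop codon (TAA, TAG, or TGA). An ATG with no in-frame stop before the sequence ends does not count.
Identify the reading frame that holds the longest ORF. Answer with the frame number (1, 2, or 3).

Frame 1: CGA CCT AAT GTA TCA TCT CCA GTA AAT ATT ATG TGA ATA GGA GTT TTA GAT CAC GTT GGC TTA TGC AGT AAT CCC TTA — ATG at 31, stop TGA at 34 → 6 nt.
Frame 2: GAC CTA ATG TAT CAT CTC CAG TAA ATA TTA TGT GAA TAG GAG TTT TAG ATC ACG TTG GCT TAT GCA GTA ATC CCT — ATG at 8, stop TAA at 23 → 18 nt.
Frame 3: ACC TAA TGT ATC ATC TCC AGT AAA TAT TAT GTG AAT AGG AGT TTT AGA TCA CGT TGG CTT ATG CAG TAA TCC CTT — ATG at 63, stop TAA at 69 → 9 nt.
Longest ORF is 18 nt in frame 2 (positions 8–25).

2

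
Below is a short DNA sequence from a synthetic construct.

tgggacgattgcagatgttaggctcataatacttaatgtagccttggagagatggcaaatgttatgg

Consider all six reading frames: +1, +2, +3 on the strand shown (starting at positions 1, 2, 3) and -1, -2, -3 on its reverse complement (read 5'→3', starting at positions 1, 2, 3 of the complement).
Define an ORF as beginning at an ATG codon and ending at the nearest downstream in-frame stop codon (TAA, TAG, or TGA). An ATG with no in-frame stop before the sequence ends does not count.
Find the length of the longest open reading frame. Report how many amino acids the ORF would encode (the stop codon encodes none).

4

Reverse complement (5'→3'): CCATAACATTTGCCATCTCTCCAAGGCTACATTAAGTATTATGAGCCTAACATCTGCAATCGTCCCA
Frame +1: TGG GAC GAT TGC AGA TGT TAG GCT CAT AAT ACT TAA TGT AGC CTT GGA GAG ATG GCA AAT GTT ATG — no ATG→stop ORF.
Frame +2: GGG ACG ATT GCA GAT GTT AGG CTC ATA ATA CTT AAT GTA GCC TTG GAG AGA TGG CAA ATG TTA TGG — no ATG→stop ORF.
Frame +3: GGA CGA TTG CAG ATG TTA GGC TCA TAA TAC TTA ATG TAG CCT TGG AGA GAT GGC AAA TGT TAT — ATG at 15, stop TAA at 27 → 15 nt; ATG at 36, stop TAG at 39 → 6 nt.
Frame -1: CCA TAA CAT TTG CCA TCT CTC CAA GGC TAC ATT AAG TAT TAT GAG CCT AAC ATC TGC AAT CGT CCC — no ATG→stop ORF.
Frame -2: CAT AAC ATT TGC CAT CTC TCC AAG GCT ACA TTA AGT ATT ATG AGC CTA ACA TCT GCA ATC GTC CCA — no ATG→stop ORF.
Frame -3: ATA ACA TTT GCC ATC TCT CCA AGG CTA CAT TAA GTA TTA TGA GCC TAA CAT CTG CAA TCG TCC — no ATG→stop ORF.
Longest: frame +3, positions 15–29, 15 nt = 5 codons = 4 aa. → 4 amino acids.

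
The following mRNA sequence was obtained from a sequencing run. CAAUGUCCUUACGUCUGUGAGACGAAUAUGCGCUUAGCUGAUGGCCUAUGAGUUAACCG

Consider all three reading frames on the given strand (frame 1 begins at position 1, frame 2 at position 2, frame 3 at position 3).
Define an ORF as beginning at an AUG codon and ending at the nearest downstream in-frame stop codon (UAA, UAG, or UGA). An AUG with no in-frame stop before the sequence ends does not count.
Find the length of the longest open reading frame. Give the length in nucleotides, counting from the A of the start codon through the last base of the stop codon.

24

Frame 1: CAA UGU CCU UAC GUC UGU GAG ACG AAU AUG CGC UUA GCU GAU GGC CUA UGA GUU AAC — AUG at 28, stop UGA at 49 → 24 nt.
Frame 2: AAU GUC CUU ACG UCU GUG AGA CGA AUA UGC GCU UAG CUG AUG GCC UAU GAG UUA ACC — no AUG→stop ORF.
Frame 3: AUG UCC UUA CGU CUG UGA GAC GAA UAU GCG CUU AGC UGA UGG CCU AUG AGU UAA CCG — AUG at 3, stop UGA at 18 → 18 nt; AUG at 48, stop UAA at 54 → 9 nt.
Longest: frame 1, positions 28–51, 24 nt = 8 codons = 7 aa. → 24 nucleotides.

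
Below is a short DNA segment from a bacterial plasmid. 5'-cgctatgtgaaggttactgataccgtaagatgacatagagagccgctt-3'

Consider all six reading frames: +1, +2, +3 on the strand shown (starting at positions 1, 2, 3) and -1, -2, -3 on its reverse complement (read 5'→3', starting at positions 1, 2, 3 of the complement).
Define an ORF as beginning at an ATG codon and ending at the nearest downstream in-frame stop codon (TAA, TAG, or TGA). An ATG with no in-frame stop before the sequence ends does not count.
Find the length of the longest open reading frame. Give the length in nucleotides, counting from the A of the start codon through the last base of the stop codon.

Reverse complement (5'→3'): AAGCGGCTCTCTATGTCATCTTACGGTATCAGTAACCTTCACATAGCG
Frame +1: CGC TAT GTG AAG GTT ACT GAT ACC GTA AGA TGA CAT AGA GAG CCG CTT — no ATG→stop ORF.
Frame +2: GCT ATG TGA AGG TTA CTG ATA CCG TAA GAT GAC ATA GAG AGC CGC — ATG at 5, stop TGA at 8 → 6 nt.
Frame +3: CTA TGT GAA GGT TAC TGA TAC CGT AAG ATG ACA TAG AGA GCC GCT — ATG at 30, stop TAG at 36 → 9 nt.
Frame -1: AAG CGG CTC TCT ATG TCA TCT TAC GGT ATC AGT AAC CTT CAC ATA GCG — no ATG→stop ORF.
Frame -2: AGC GGC TCT CTA TGT CAT CTT ACG GTA TCA GTA ACC TTC ACA TAG — no ATG→stop ORF.
Frame -3: GCG GCT CTC TAT GTC ATC TTA CGG TAT CAG TAA CCT TCA CAT AGC — no ATG→stop ORF.
Longest: frame +3, positions 30–38, 9 nt = 3 codons = 2 aa. → 9 nucleotides.

9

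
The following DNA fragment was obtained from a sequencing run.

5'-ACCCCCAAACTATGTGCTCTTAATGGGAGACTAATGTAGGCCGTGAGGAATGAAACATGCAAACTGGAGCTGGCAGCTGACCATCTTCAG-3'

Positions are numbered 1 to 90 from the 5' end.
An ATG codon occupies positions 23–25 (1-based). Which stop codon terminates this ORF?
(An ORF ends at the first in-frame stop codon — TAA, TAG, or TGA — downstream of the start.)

Codons from position 23: ATG (23–25), GGA (26–28), GAC (29–31), TAA (32–34).
The first in-frame stop codon is TAA.

TAA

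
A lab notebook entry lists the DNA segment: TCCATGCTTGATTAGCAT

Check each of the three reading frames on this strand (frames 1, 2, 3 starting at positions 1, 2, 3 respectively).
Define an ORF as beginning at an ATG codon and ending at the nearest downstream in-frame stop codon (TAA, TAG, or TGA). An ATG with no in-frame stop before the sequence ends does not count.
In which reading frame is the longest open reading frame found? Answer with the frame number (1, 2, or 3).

1

Frame 1: TCC ATG CTT GAT TAG CAT — ATG at 4, stop TAG at 13 → 12 nt.
Frame 2: CCA TGC TTG ATT AGC — no ATG→stop ORF.
Frame 3: CAT GCT TGA TTA GCA — no ATG→stop ORF.
Longest ORF is 12 nt in frame 1 (positions 4–15).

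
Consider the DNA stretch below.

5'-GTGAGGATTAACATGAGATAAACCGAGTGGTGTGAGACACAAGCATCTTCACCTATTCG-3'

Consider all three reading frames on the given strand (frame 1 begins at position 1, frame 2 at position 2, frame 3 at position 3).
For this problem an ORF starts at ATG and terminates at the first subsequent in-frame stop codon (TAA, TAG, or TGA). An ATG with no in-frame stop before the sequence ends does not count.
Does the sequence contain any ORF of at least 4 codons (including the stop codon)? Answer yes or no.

no

Frame 1: GTG AGG ATT AAC ATG AGA TAA ACC GAG TGG TGT GAG ACA CAA GCA TCT TCA CCT ATT — ATG at 13, stop TAA at 19 → 9 nt.
Frame 2: TGA GGA TTA ACA TGA GAT AAA CCG AGT GGT GTG AGA CAC AAG CAT CTT CAC CTA TTC — no ATG→stop ORF.
Frame 3: GAG GAT TAA CAT GAG ATA AAC CGA GTG GTG TGA GAC ACA AGC ATC TTC ACC TAT TCG — no ATG→stop ORF.
Largest ORF found is 3 codons < 4, so no.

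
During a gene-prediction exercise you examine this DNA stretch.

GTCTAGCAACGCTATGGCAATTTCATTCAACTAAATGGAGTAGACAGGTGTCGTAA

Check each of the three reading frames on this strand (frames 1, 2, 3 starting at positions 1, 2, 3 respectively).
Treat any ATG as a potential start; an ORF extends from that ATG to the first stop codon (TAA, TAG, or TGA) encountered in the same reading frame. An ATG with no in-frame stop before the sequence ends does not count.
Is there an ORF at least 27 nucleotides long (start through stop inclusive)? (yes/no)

no

Frame 1: GTC TAG CAA CGC TAT GGC AAT TTC ATT CAA CTA AAT GGA GTA GAC AGG TGT CGT — no ATG→stop ORF.
Frame 2: TCT AGC AAC GCT ATG GCA ATT TCA TTC AAC TAA ATG GAG TAG ACA GGT GTC GTA — ATG at 14, stop TAA at 32 → 21 nt; ATG at 35, stop TAG at 41 → 9 nt.
Frame 3: CTA GCA ACG CTA TGG CAA TTT CAT TCA ACT AAA TGG AGT AGA CAG GTG TCG TAA — no ATG→stop ORF.
Largest ORF found is 21 nucleotides < 27, so no.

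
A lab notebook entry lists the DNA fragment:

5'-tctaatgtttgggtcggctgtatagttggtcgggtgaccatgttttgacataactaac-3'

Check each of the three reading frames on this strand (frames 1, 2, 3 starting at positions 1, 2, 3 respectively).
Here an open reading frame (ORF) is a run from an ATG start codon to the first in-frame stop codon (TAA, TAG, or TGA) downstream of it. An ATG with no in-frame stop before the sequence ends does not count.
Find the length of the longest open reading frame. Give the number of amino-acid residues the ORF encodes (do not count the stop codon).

Frame 1: TCT AAT GTT TGG GTC GGC TGT ATA GTT GGT CGG GTG ACC ATG TTT TGA CAT AAC TAA — ATG at 40, stop TGA at 46 → 9 nt.
Frame 2: CTA ATG TTT GGG TCG GCT GTA TAG TTG GTC GGG TGA CCA TGT TTT GAC ATA ACT AAC — ATG at 5, stop TAG at 23 → 21 nt.
Frame 3: TAA TGT TTG GGT CGG CTG TAT AGT TGG TCG GGT GAC CAT GTT TTG ACA TAA CTA — no ATG→stop ORF.
Longest: frame 2, positions 5–25, 21 nt = 7 codons = 6 aa. → 6 amino acids.

6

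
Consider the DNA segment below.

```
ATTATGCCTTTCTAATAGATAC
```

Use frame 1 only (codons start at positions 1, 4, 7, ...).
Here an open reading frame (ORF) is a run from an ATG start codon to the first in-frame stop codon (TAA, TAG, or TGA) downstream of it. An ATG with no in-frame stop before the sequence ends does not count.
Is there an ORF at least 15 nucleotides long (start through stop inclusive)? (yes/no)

no

Frame 1: ATT ATG CCT TTC TAA TAG ATA — ATG at 4, stop TAA at 13 → 12 nt.
Largest ORF found is 12 nucleotides < 15, so no.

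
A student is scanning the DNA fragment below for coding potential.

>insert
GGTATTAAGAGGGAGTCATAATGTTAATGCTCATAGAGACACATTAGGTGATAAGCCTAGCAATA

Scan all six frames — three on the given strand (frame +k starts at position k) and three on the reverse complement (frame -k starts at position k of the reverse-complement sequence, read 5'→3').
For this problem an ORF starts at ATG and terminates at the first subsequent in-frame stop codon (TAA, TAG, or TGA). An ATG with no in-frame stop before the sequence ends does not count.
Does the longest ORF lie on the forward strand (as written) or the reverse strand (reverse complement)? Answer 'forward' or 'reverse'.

Reverse complement (5'→3'): TATTGCTAGGCTTATCACCTAATGTGTCTCTATGAGCATTAACATTATGACTCCCTCTTAATACC
Frame +1: GGT ATT AAG AGG GAG TCA TAA TGT TAA TGC TCA TAG AGA CAC ATT AGG TGA TAA GCC TAG CAA — no ATG→stop ORF.
Frame +2: GTA TTA AGA GGG AGT CAT AAT GTT AAT GCT CAT AGA GAC ACA TTA GGT GAT AAG CCT AGC AAT — no ATG→stop ORF.
Frame +3: TAT TAA GAG GGA GTC ATA ATG TTA ATG CTC ATA GAG ACA CAT TAG GTG ATA AGC CTA GCA ATA — ATG at 21, stop TAG at 45 → 27 nt; ATG at 27, stop TAG at 45 → 21 nt.
Frame -1: TAT TGC TAG GCT TAT CAC CTA ATG TGT CTC TAT GAG CAT TAA CAT TAT GAC TCC CTC TTA ATA — ATG at 22, stop TAA at 40 → 21 nt.
Frame -2: ATT GCT AGG CTT ATC ACC TAA TGT GTC TCT ATG AGC ATT AAC ATT ATG ACT CCC TCT TAA TAC — ATG at 32, stop TAA at 59 → 30 nt; ATG at 47, stop TAA at 59 → 15 nt.
Frame -3: TTG CTA GGC TTA TCA CCT AAT GTG TCT CTA TGA GCA TTA ACA TTA TGA CTC CCT CTT AAT ACC — no ATG→stop ORF.
Forward-strand max 27 nt; reverse-strand max 30 nt. The reverse strand has the longer ORF.

reverse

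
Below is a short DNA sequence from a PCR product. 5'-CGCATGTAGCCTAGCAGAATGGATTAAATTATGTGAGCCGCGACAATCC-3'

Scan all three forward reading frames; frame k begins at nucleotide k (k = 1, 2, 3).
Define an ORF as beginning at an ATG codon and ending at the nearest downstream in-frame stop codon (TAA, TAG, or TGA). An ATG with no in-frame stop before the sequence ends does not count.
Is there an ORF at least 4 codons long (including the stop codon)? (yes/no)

Frame 1: CGC ATG TAG CCT AGC AGA ATG GAT TAA ATT ATG TGA GCC GCG ACA ATC — ATG at 4, stop TAG at 7 → 6 nt; ATG at 19, stop TAA at 25 → 9 nt; ATG at 31, stop TGA at 34 → 6 nt.
Frame 2: GCA TGT AGC CTA GCA GAA TGG ATT AAA TTA TGT GAG CCG CGA CAA TCC — no ATG→stop ORF.
Frame 3: CAT GTA GCC TAG CAG AAT GGA TTA AAT TAT GTG AGC CGC GAC AAT — no ATG→stop ORF.
Largest ORF found is 3 codons < 4, so no.

no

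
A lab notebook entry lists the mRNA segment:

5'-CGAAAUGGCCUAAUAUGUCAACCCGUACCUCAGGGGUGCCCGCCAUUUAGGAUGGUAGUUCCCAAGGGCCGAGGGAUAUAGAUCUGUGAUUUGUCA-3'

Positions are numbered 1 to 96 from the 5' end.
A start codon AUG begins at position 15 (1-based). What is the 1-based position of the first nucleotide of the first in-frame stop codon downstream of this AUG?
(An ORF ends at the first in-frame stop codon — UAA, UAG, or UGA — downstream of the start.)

Codons from position 15: AUG (15–17), UCA (18–20), ACC (21–23), CGU (24–26), ACC (27–29), UCA (30–32), GGG (33–35), GUG (36–38), CCC (39–41), GCC (42–44), AUU (45–47), UAG (48–50).
UAG is a stop codon; it begins at position 48.

48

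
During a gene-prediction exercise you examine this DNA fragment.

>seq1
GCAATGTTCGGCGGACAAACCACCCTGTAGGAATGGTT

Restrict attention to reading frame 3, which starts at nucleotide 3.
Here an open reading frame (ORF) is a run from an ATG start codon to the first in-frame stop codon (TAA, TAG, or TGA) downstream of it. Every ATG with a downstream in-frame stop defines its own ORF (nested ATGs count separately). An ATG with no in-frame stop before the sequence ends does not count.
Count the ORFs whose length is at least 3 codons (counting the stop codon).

0

Frame 3: AAT GTT CGG CGG ACA AAC CAC CCT GTA GGA ATG GTT — no ATG→stop ORF.
No ORF reaches 3 codons. Count = 0.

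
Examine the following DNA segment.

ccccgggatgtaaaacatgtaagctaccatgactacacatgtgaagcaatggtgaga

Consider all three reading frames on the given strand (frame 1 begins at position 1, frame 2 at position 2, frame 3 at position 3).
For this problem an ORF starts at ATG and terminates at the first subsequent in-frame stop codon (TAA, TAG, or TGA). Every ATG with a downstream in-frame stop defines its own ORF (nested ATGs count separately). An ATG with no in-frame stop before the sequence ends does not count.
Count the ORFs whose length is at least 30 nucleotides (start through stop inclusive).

0

Frame 1: CCC CGG GAT GTA AAA CAT GTA AGC TAC CAT GAC TAC ACA TGT GAA GCA ATG GTG AGA — no ATG→stop ORF.
Frame 2: CCC GGG ATG TAA AAC ATG TAA GCT ACC ATG ACT ACA CAT GTG AAG CAA TGG TGA — ATG at 8, stop TAA at 11 → 6 nt; ATG at 17, stop TAA at 20 → 6 nt; ATG at 29, stop TGA at 53 → 27 nt.
Frame 3: CCG GGA TGT AAA ACA TGT AAG CTA CCA TGA CTA CAC ATG TGA AGC AAT GGT GAG — ATG at 39, stop TGA at 42 → 6 nt.
No ORF reaches 30 nucleotides. Count = 0.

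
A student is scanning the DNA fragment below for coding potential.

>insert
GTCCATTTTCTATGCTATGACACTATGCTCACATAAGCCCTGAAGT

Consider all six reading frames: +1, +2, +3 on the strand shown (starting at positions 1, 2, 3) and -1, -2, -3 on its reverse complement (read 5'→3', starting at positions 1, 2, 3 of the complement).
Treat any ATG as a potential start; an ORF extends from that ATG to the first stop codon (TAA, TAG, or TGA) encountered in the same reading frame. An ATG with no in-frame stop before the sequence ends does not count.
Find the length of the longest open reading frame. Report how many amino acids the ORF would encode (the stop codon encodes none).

Reverse complement (5'→3'): ACTTCAGGGCTTATGTGAGCATAGTGTCATAGCATAGAAAATGGAC
Frame +1: GTC CAT TTT CTA TGC TAT GAC ACT ATG CTC ACA TAA GCC CTG AAG — ATG at 25, stop TAA at 34 → 12 nt.
Frame +2: TCC ATT TTC TAT GCT ATG ACA CTA TGC TCA CAT AAG CCC TGA AGT — ATG at 17, stop TGA at 41 → 27 nt.
Frame +3: CCA TTT TCT ATG CTA TGA CAC TAT GCT CAC ATA AGC CCT GAA — ATG at 12, stop TGA at 18 → 9 nt.
Frame -1: ACT TCA GGG CTT ATG TGA GCA TAG TGT CAT AGC ATA GAA AAT GGA — ATG at 13, stop TGA at 16 → 6 nt.
Frame -2: CTT CAG GGC TTA TGT GAG CAT AGT GTC ATA GCA TAG AAA ATG GAC — no ATG→stop ORF.
Frame -3: TTC AGG GCT TAT GTG AGC ATA GTG TCA TAG CAT AGA AAA TGG — no ATG→stop ORF.
Longest: frame +2, positions 17–43, 27 nt = 9 codons = 8 aa. → 8 amino acids.

8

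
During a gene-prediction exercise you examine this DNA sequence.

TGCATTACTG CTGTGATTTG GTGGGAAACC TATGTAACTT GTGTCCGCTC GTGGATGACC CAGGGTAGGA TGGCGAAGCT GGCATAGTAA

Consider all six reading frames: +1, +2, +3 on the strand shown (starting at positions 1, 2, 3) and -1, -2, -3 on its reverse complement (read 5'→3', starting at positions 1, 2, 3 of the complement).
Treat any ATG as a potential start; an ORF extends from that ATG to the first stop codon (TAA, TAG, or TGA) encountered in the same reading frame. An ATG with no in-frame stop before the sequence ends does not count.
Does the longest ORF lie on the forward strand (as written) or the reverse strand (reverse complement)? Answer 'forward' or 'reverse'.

Reverse complement (5'→3'): TTACTATGCCAGCTTCGCCATCCTACCCTGGGTCATCCACGAGCGGACACAAGTTACATAGGTTTCCCACCAAATCACAGCAGTAATGCA
Frame +1: TGC ATT ACT GCT GTG ATT TGG TGG GAA ACC TAT GTA ACT TGT GTC CGC TCG TGG ATG ACC CAG GGT AGG ATG GCG AAG CTG GCA TAG TAA — ATG at 55, stop TAG at 85 → 33 nt; ATG at 70, stop TAG at 85 → 18 nt.
Frame +2: GCA TTA CTG CTG TGA TTT GGT GGG AAA CCT ATG TAA CTT GTG TCC GCT CGT GGA TGA CCC AGG GTA GGA TGG CGA AGC TGG CAT AGT — ATG at 32, stop TAA at 35 → 6 nt.
Frame +3: CAT TAC TGC TGT GAT TTG GTG GGA AAC CTA TGT AAC TTG TGT CCG CTC GTG GAT GAC CCA GGG TAG GAT GGC GAA GCT GGC ATA GTA — no ATG→stop ORF.
Frame -1: TTA CTA TGC CAG CTT CGC CAT CCT ACC CTG GGT CAT CCA CGA GCG GAC ACA AGT TAC ATA GGT TTC CCA CCA AAT CAC AGC AGT AAT GCA — no ATG→stop ORF.
Frame -2: TAC TAT GCC AGC TTC GCC ATC CTA CCC TGG GTC ATC CAC GAG CGG ACA CAA GTT ACA TAG GTT TCC CAC CAA ATC ACA GCA GTA ATG — no ATG→stop ORF.
Frame -3: ACT ATG CCA GCT TCG CCA TCC TAC CCT GGG TCA TCC ACG AGC GGA CAC AAG TTA CAT AGG TTT CCC ACC AAA TCA CAG CAG TAA TGC — ATG at 6, stop TAA at 84 → 81 nt.
Forward-strand max 33 nt; reverse-strand max 81 nt. The reverse strand has the longer ORF.

reverse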